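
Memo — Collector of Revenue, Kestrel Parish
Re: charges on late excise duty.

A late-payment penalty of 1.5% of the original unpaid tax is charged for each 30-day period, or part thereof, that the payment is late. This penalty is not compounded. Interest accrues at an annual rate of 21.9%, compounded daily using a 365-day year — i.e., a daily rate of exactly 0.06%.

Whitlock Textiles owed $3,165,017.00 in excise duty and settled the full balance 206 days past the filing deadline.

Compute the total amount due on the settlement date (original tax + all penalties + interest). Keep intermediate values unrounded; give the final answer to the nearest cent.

$3,913,610.66

Penalty periods: ⌈206/30⌉ = 7; penalty = 7 × 1.5% × $3,165,017.00 = $332,326.79…
Interest: $3,165,017.00 × ((1 + 0.0006)^206 − 1) = $3,165,017.00 × 0.13152121… = $416,266.8794…
Total = $3,165,017.00 + $332,326.7850 + $416,266.8794… = $3,913,610.66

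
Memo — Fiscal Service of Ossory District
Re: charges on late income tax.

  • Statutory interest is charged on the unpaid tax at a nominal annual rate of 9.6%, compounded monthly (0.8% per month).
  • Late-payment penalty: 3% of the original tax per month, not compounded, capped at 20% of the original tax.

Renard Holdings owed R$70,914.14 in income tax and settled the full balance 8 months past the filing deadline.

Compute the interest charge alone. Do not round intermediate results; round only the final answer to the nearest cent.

Interest: R$70,914.14 × ((1 + 0.008)^8 − 1) = R$70,914.14 × 0.0658210… = R$4,667.6368…

R$4,667.64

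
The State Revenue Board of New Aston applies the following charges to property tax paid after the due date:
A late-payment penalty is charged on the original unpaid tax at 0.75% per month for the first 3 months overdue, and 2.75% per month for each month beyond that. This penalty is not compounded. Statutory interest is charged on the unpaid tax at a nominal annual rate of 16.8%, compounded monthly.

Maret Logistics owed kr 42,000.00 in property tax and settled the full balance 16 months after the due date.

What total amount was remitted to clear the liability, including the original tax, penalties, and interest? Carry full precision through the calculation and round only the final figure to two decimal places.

kr 68,423.42

Penalty, months 1–3: 3 × 0.75% × kr 42,000.00 = kr 945.00
Penalty, months 4–16: 13 × 2.75% × kr 42,000.00 = kr 15,015.00
Interest (16.8%/yr ÷ 12 = 1.4%/month): kr 42,000.00 × ((1 + 0.014)^16 − 1) = kr 10,463.4166…
Total = kr 42,000.00 + kr 15,960.0000 + kr 10,463.4166… = kr 68,423.42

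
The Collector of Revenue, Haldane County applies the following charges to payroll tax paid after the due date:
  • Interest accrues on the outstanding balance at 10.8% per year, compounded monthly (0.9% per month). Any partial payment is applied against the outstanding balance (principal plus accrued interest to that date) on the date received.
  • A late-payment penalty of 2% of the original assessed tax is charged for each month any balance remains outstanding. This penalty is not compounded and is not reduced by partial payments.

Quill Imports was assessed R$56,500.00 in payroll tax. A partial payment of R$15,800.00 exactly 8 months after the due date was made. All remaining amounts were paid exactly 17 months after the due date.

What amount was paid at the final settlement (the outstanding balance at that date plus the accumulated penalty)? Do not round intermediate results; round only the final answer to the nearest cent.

R$67,878.96

Balance at month 8: R$56,500.0000 × (1 + 0.009)^8 = R$60,698.4747…
After R$15,800.00 payment: R$60,698.4747… − R$15,800.00 = R$44,898.4747…
Balance at month 17: R$44,898.4747… × (1 + 0.009)^9 = R$48,668.9620…
Penalty: 17 × 2% × R$56,500.00 = R$19,210.00
Final settlement = outstanding balance + penalty = R$48,668.9620… + R$19,210.00 = R$67,878.96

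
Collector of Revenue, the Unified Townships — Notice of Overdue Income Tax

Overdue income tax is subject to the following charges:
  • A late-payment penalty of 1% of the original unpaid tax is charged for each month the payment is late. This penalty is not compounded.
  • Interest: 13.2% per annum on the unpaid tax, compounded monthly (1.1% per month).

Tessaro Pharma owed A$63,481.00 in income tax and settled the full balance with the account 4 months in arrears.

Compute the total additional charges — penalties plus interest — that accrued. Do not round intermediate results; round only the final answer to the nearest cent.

A$5,378.83

Late-payment penalty = 1% × A$63,481.00 × 4 mo = A$2,539.24
Interest: A$63,481.00 × ((1 + 0.011)^4 − 1) = A$63,481.00 × 0.0447313… = A$2,839.5901…
Penalties + interest = A$2,539.2400 + A$2,839.5901… = A$5,378.83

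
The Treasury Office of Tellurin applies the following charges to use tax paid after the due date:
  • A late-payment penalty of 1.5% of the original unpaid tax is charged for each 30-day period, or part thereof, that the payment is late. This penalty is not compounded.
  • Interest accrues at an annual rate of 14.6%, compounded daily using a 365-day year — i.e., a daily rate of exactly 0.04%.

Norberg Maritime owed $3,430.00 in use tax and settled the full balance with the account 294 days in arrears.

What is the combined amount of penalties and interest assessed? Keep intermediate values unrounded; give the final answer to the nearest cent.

Penalty periods: ⌈294/30⌉ = 10; penalty = 10 × 1.5% × $3,430.00 = $514.50
Interest: $3,430.00 × ((1 + 0.0004)^294 − 1) = $3,430.00 × 0.12476766… = $427.9531…
Penalties + interest = $514.5000 + $427.9531… = $942.45

$942.45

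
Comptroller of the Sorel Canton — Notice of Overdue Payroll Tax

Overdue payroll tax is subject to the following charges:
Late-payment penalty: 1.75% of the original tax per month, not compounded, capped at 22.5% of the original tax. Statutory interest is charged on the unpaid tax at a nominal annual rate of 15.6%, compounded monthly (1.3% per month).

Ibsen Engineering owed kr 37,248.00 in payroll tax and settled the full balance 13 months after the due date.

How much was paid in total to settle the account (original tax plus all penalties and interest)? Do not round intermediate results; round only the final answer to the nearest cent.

kr 52,438.90

Penalty (uncapped): 13 × 1.75% × kr 37,248.00 = kr 8,473.92; cap = 22.5% × kr 37,248.00 = kr 8,380.80 → penalty = kr 8,380.80
Interest: kr 37,248.00 × ((1 + 0.013)^13 − 1) = kr 37,248.00 × 0.1828312… = kr 6,810.0984…
Total = kr 37,248.00 + kr 8,380.8000 + kr 6,810.0984… = kr 52,438.90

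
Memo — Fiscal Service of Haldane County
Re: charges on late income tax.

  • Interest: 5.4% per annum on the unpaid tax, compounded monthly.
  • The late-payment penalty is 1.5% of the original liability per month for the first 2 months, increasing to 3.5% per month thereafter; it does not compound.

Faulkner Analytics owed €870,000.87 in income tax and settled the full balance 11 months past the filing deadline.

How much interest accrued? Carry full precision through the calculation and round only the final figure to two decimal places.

€44,047.21

Interest (5.4%/yr ÷ 12 = 0.45%/month): €870,000.87 × ((1 + 0.0045)^11 − 1) = €44,047.2060…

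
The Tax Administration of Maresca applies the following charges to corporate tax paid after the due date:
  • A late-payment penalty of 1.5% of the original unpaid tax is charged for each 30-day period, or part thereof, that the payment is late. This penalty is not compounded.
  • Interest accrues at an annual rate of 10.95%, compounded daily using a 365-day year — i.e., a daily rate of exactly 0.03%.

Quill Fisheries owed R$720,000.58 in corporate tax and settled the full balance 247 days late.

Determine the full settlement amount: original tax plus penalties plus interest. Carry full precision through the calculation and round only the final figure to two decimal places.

Penalty periods: ⌈247/30⌉ = 9; penalty = 9 × 1.5% × R$720,000.58 = R$97,200.08…
Interest: R$720,000.58 × ((1 + 0.0003)^247 − 1) = R$720,000.58 × 0.07690252… = R$55,369.8620…
Total = R$720,000.58 + R$97,200.0783 + R$55,369.8620… = R$872,570.52

R$872,570.52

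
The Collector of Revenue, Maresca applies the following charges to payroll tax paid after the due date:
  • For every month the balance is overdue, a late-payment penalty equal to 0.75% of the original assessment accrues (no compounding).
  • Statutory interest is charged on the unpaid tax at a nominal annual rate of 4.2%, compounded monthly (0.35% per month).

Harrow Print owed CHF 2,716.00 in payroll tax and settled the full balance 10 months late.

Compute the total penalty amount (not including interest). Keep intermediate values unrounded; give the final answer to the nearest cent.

Late-payment penalty = 0.75% × CHF 2,716.00 × 10 mo = CHF 203.70

CHF 203.70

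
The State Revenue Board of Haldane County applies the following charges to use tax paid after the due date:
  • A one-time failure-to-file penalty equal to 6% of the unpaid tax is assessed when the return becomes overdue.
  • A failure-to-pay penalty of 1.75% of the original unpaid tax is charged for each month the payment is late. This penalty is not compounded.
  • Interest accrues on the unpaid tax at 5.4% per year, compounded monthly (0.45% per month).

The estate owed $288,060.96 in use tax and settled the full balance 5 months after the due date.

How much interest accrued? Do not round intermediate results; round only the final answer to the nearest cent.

Interest: $288,060.96 × ((1 + 0.0045)^5 − 1) = $288,060.96 × 0.0227034… = $6,539.9670…

$6,539.97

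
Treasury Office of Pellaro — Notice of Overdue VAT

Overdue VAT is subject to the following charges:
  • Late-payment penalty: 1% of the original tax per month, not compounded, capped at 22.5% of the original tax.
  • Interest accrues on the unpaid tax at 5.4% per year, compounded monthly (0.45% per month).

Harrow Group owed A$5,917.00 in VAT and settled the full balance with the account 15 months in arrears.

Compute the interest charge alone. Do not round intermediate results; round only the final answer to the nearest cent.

Interest: A$5,917.00 × ((1 + 0.0045)^15 − 1) = A$5,917.00 × 0.0696683… = A$412.2272…

A$412.23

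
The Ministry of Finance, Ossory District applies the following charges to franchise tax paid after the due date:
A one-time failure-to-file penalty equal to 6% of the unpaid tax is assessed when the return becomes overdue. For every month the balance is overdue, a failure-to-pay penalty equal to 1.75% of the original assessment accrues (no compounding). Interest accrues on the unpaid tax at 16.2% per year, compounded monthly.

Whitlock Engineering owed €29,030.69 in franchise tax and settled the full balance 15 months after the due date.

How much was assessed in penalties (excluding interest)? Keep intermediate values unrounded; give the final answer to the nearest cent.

€9,362.40

Failure-to-file penalty: 6% × €29,030.69 = €1,741.84…
Failure-to-pay penalty = 1.75% × €29,030.69 × 15 mo = €7,620.56…
Total penalty = €1,741.84… + €7,620.56… = €9,362.40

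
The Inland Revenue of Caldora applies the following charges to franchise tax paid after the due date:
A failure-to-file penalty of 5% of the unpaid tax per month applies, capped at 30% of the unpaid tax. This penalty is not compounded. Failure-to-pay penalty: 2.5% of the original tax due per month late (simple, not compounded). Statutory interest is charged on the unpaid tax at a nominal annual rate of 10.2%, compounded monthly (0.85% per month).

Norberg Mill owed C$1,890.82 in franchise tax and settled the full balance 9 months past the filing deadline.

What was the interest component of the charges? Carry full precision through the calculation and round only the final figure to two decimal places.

Interest: C$1,890.82 × ((1 + 0.0085)^9 − 1) = C$1,890.82 × 0.0791532… = C$149.6645…

C$149.66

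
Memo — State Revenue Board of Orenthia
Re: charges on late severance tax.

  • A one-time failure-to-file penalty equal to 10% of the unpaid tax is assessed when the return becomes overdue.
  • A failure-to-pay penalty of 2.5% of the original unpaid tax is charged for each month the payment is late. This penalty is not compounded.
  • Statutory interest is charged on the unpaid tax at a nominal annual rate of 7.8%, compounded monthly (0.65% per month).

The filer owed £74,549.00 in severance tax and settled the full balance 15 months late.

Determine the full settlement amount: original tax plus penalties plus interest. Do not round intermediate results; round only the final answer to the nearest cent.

£117,568.52

Failure-to-file penalty: 10% × £74,549.00 = £7,454.90
Failure-to-pay penalty: 15 × 2.5% × £74,549.00 = £27,955.88…
Interest: £74,549.00 × ((1 + 0.0065)^15 − 1) = £74,549.00 × 0.1020637… = £7,608.7450…
Total = £74,549.00 + £35,410.7750 + £7,608.7450… = £117,568.52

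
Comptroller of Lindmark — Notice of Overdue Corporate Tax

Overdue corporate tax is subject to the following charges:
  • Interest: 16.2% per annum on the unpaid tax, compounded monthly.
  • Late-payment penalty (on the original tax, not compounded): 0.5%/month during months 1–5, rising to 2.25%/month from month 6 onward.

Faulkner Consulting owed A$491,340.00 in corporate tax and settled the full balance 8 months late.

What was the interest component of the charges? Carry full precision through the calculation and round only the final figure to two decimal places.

Interest (16.2%/yr ÷ 12 = 1.35%/month): A$491,340.00 × ((1 + 0.0135)^8 − 1) = A$55,640.8802…

A$55,640.88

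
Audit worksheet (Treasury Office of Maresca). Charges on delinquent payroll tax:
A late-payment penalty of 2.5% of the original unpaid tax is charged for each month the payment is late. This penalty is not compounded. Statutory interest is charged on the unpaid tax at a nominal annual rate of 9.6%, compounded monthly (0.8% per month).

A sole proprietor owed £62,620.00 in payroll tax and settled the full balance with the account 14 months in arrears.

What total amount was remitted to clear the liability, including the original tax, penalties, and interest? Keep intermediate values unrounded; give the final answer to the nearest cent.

Late-payment penalty: 14 × 2.5% × £62,620.00 = £21,917.00
Interest: £62,620.00 × ((1 + 0.008)^14 − 1) = £62,620.00 × 0.1180145… = £7,390.0701…
Total = £62,620.00 + £21,917.0000 + £7,390.0701… = £91,927.07

£91,927.07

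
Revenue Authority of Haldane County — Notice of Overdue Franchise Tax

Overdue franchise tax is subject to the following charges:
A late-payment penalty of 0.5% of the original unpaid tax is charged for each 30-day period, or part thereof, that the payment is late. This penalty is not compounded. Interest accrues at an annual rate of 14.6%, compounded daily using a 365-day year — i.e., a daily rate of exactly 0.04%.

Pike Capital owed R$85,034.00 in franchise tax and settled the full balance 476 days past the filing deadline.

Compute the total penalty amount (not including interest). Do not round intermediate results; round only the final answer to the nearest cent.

R$6,802.72

Penalty periods: ⌈476/30⌉ = 16; penalty = 16 × 0.5% × R$85,034.00 = R$6,802.72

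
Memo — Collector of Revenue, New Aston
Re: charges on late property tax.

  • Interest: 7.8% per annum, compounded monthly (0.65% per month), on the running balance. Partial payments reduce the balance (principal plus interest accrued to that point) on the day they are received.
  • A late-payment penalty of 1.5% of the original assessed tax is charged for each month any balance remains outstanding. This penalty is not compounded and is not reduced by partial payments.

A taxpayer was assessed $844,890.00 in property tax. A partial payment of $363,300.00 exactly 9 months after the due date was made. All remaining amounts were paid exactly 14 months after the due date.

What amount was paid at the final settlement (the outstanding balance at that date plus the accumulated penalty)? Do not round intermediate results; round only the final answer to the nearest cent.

Balance at month 9: $844,890.0000 × (1 + 0.0065)^9 = $895,620.8243…
After $363,300.00 payment: $895,620.8243… − $363,300.00 = $532,320.8243…
Balance at month 14: $532,320.8243… × (1 + 0.0065)^5 = $549,847.6233…
Penalty: 14 × 1.5% × $844,890.00 = $177,426.90
Final settlement = outstanding balance + penalty = $549,847.6233… + $177,426.90 = $727,274.52

$727,274.52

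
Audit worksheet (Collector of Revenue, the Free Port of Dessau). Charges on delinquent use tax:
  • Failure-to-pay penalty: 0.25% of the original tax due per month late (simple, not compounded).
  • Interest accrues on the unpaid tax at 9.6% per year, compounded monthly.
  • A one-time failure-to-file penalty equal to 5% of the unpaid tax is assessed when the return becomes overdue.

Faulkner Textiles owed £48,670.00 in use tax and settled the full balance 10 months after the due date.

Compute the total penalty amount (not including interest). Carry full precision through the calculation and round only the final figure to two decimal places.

£3,650.25

Failure-to-file penalty: 5% × £48,670.00 = £2,433.50
Failure-to-pay penalty = 0.25% × £48,670.00 × 10 mo = £1,216.75
Total penalty = £2,433.50 + £1,216.75 = £3,650.25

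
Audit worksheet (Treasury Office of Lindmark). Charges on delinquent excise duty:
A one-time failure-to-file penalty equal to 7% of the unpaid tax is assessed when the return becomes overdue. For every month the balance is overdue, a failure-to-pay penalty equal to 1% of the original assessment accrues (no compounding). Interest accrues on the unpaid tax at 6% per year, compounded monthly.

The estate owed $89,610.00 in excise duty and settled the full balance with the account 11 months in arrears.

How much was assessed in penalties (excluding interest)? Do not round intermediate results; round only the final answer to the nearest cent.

$16,129.80

Failure-to-file penalty: 7% × $89,610.00 = $6,272.70
Failure-to-pay penalty = 1% × $89,610.00 × 11 mo = $9,857.10
Total penalty = $6,272.70 + $9,857.10 = $16,129.80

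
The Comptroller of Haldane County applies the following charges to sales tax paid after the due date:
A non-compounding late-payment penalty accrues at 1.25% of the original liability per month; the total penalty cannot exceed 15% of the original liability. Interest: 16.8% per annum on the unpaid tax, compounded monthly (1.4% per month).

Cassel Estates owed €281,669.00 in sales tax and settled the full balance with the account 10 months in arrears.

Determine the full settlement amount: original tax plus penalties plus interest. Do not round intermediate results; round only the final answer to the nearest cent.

€358,890.66

Penalty: 10 × 1.25% × €281,669.00 = €35,208.63… (below the 15% cap of €42,250.35)
Interest: €281,669.00 × ((1 + 0.014)^10 − 1) = €281,669.00 × 0.1491575… = €42,013.0395…
Total = €281,669.00 + €35,208.6250 + €42,013.0395… = €358,890.66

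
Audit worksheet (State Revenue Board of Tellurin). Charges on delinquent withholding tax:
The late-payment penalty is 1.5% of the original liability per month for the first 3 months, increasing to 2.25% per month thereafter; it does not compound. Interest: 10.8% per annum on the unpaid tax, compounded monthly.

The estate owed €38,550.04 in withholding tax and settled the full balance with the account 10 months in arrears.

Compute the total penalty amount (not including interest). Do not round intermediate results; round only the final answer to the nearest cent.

€7,806.38

Penalty, months 1–3: 3 × 1.5% × €38,550.04 = €1,734.75…
Penalty, months 4–10: 7 × 2.25% × €38,550.04 = €6,071.63…
Total penalty = €1,734.75… + €6,071.63… = €7,806.38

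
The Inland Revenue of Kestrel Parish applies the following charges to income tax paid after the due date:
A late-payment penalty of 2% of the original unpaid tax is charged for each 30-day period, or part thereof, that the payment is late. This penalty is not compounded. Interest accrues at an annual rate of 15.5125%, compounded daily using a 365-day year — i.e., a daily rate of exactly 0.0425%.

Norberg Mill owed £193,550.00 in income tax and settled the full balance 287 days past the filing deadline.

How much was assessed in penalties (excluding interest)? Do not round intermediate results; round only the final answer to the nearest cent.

Penalty periods: ⌈287/30⌉ = 10; penalty = 10 × 2% × £193,550.00 = £38,710.00

£38,710.00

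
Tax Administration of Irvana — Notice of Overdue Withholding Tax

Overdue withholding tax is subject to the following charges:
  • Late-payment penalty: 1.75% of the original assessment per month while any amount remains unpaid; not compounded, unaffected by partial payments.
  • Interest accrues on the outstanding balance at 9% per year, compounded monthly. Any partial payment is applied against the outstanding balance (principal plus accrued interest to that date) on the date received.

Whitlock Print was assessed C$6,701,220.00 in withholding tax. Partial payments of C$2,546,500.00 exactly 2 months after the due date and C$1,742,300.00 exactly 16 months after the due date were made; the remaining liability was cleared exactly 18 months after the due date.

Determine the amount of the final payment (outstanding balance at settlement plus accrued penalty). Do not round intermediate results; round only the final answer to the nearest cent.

C$5,138,396.61

Monthly rate = 9% ÷ 12 = 0.75%
Balance at month 2: C$6,701,220.0000 × (1 + 0.0075)^2 = C$6,802,115.2436…
After C$2,546,500.00 payment: C$6,802,115.2436… − C$2,546,500.00 = C$4,255,615.2436…
Balance at month 16: C$4,255,615.2436… × (1 + 0.0075)^14 = C$4,724,905.4606…
After C$1,742,300.00 payment: C$4,724,905.4606… − C$1,742,300.00 = C$2,982,605.4606…
Balance at month 18: C$2,982,605.4606… × (1 + 0.0075)^2 = C$3,027,512.3141…
Penalty: 18 × 1.75% × C$6,701,220.00 = C$2,110,884.30
Final settlement = outstanding balance + penalty = C$3,027,512.3141… + C$2,110,884.30 = C$5,138,396.61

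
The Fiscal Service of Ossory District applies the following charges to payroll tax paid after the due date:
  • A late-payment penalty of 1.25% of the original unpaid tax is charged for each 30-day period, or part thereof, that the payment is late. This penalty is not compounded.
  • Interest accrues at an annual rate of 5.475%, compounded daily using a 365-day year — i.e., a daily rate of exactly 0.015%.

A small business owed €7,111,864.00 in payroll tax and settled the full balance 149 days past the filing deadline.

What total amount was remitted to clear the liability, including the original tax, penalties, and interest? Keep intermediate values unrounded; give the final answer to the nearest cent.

Penalty periods: ⌈149/30⌉ = 5; penalty = 5 × 1.25% × €7,111,864.00 = €444,491.50
Interest: €7,111,864.00 × ((1 + 0.00015)^149 − 1) = €7,111,864.00 × 0.02259992… = €160,727.5464…
Total = €7,111,864.00 + €444,491.5000 + €160,727.5464… = €7,717,083.05

€7,717,083.05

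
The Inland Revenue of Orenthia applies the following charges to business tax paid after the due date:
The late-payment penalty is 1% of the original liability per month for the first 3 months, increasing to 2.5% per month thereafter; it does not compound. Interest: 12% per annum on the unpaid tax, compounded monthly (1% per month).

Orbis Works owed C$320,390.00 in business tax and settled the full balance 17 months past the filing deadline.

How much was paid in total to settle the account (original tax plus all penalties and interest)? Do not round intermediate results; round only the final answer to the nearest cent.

C$501,187.50

Penalty, months 1–3: 3 × 1% × C$320,390.00 = C$9,611.70
Penalty, months 4–17: 14 × 2.5% × C$320,390.00 = C$112,136.50
Interest: C$320,390.00 × ((1 + 0.01)^17 − 1) = C$320,390.00 × 0.1843044… = C$59,049.2968…
Total = C$320,390.00 + C$121,748.2000 + C$59,049.2968… = C$501,187.50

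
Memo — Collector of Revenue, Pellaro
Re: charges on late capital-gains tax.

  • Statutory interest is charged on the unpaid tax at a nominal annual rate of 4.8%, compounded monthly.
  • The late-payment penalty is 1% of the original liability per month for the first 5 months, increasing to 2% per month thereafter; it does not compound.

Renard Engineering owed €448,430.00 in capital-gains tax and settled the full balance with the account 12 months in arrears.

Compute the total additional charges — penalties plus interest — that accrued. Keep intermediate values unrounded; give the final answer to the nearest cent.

Penalty, months 1–5: 5 × 1% × €448,430.00 = €22,421.50
Penalty, months 6–12: 7 × 2% × €448,430.00 = €62,780.20
Interest (4.8%/yr ÷ 12 = 0.4%/month): €448,430.00 × ((1 + 0.004)^12 − 1) = €22,004.5532…
Penalties + interest = €85,201.7000 + €22,004.5532… = €107,206.25

€107,206.25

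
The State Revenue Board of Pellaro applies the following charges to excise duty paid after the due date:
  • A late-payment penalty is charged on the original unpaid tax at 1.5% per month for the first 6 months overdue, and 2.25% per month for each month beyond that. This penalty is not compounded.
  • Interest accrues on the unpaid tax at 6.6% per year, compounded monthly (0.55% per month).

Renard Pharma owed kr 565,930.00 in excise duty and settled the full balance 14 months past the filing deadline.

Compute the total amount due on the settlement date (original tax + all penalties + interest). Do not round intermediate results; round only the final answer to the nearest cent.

kr 763,900.37

Penalty, months 1–6: 6 × 1.5% × kr 565,930.00 = kr 50,933.70
Penalty, months 7–14: 8 × 2.25% × kr 565,930.00 = kr 101,867.40
Interest: kr 565,930.00 × ((1 + 0.0055)^14 − 1) = kr 565,930.00 × 0.0798142… = kr 45,169.2709…
Total = kr 565,930.00 + kr 152,801.1000 + kr 45,169.2709… = kr 763,900.37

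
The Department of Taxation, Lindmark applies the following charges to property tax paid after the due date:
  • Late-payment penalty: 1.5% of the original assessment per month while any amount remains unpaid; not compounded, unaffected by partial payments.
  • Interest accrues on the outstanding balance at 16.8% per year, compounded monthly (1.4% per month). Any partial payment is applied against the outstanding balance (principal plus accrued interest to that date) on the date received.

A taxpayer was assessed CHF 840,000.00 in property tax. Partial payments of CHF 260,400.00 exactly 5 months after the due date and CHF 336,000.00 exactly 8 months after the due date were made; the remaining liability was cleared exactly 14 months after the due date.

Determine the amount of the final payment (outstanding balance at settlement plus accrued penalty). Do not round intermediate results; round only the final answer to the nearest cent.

Balance at month 5: CHF 840,000.0000 × (1 + 0.014)^5 = CHF 900,469.6114…
After CHF 260,400.00 payment: CHF 900,469.6114… − CHF 260,400.00 = CHF 640,069.6114…
Balance at month 8: CHF 640,069.6114… × (1 + 0.014)^3 = CHF 667,330.6524…
After CHF 336,000.00 payment: CHF 667,330.6524… − CHF 336,000.00 = CHF 331,330.6524…
Balance at month 14: CHF 331,330.6524… × (1 + 0.014)^6 = CHF 360,154.9147…
Penalty: 14 × 1.5% × CHF 840,000.00 = CHF 176,400.00
Final settlement = outstanding balance + penalty = CHF 360,154.9147… + CHF 176,400.00 = CHF 536,554.91

CHF 536,554.91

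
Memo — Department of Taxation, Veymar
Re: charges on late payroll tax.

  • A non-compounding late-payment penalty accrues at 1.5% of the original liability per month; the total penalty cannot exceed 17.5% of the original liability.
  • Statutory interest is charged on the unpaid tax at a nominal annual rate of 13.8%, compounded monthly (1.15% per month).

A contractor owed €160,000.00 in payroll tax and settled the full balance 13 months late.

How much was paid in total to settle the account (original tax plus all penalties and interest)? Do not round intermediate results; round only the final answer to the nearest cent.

€213,642.12

Penalty (uncapped): 13 × 1.5% × €160,000.00 = €31,200.00; cap = 17.5% × €160,000.00 = €28,000.00 → penalty = €28,000.00
Interest: €160,000.00 × ((1 + 0.0115)^13 − 1) = €160,000.00 × 0.1602632… = €25,642.1182…
Total = €160,000.00 + €28,000.0000 + €25,642.1182… = €213,642.12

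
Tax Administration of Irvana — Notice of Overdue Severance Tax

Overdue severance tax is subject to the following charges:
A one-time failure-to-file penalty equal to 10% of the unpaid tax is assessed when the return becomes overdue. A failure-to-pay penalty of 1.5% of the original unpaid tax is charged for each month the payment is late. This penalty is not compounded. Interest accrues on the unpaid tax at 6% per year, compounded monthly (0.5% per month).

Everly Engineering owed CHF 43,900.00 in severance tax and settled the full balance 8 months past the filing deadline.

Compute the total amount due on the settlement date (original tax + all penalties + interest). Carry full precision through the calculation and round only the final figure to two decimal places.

CHF 55,345.04

Failure-to-file penalty: 10% × CHF 43,900.00 = CHF 4,390.00
Failure-to-pay penalty = 1.5% × CHF 43,900.00 × 8 mo = CHF 5,268.00
Interest: CHF 43,900.00 × ((1 + 0.005)^8 − 1) = CHF 43,900.00 × 0.0407070… = CHF 1,787.0392…
Total = CHF 43,900.00 + CHF 9,658.0000 + CHF 1,787.0392… = CHF 55,345.04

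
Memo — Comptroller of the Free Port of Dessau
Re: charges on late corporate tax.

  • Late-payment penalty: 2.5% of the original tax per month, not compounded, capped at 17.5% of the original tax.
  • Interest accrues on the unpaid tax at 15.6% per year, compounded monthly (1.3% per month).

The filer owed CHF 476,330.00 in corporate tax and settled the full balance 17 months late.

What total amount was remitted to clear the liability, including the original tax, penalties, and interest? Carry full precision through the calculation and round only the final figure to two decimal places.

Penalty (uncapped): 17 × 2.5% × CHF 476,330.00 = CHF 202,440.25; cap = 17.5% × CHF 476,330.00 = CHF 83,357.75 → penalty = CHF 83,357.75
Interest: CHF 476,330.00 × ((1 + 0.013)^17 − 1) = CHF 476,330.00 × 0.2455483… = CHF 116,962.0187…
Total = CHF 476,330.00 + CHF 83,357.7500 + CHF 116,962.0187… = CHF 676,649.77

CHF 676,649.77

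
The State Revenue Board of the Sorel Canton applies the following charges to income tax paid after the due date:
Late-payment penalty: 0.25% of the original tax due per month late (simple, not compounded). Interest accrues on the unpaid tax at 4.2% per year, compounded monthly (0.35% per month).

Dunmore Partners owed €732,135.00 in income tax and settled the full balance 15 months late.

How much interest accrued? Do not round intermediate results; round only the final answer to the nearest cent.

Interest: €732,135.00 × ((1 + 0.0035)^15 − 1) = €732,135.00 × 0.0538060… = €39,393.2299…

€39,393.23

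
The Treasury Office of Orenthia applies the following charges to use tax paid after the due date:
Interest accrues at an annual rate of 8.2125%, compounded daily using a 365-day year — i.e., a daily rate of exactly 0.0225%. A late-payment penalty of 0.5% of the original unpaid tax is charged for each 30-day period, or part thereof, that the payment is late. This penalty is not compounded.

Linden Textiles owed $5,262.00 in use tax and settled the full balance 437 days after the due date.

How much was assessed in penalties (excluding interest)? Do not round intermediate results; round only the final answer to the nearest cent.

Penalty periods: ⌈437/30⌉ = 15; penalty = 15 × 0.5% × $5,262.00 = $394.65

$394.65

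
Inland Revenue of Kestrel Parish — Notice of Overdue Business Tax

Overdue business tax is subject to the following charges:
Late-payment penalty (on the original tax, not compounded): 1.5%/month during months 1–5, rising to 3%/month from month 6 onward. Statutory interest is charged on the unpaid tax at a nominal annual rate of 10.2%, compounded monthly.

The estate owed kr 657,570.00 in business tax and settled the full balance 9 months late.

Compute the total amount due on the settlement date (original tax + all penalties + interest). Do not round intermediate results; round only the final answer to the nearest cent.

Penalty, months 1–5: 5 × 1.5% × kr 657,570.00 = kr 49,317.75
Penalty, months 6–9: 4 × 3% × kr 657,570.00 = kr 78,908.40
Interest (10.2%/yr ÷ 12 = 0.85%/month): kr 657,570.00 × ((1 + 0.0085)^9 − 1) = kr 52,048.8025…
Total = kr 657,570.00 + kr 128,226.1500 + kr 52,048.8025… = kr 837,844.95

kr 837,844.95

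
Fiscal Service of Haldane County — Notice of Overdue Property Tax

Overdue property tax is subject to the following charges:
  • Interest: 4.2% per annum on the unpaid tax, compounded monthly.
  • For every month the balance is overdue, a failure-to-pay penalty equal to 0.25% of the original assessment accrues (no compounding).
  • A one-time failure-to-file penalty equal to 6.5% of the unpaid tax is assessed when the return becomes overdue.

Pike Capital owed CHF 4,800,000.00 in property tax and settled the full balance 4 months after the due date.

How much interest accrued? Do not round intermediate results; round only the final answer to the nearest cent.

CHF 67,553.62

Interest (4.2%/yr ÷ 12 = 0.35%/month): CHF 4,800,000.00 × ((1 + 0.0035)^4 − 1) = CHF 67,553.6239…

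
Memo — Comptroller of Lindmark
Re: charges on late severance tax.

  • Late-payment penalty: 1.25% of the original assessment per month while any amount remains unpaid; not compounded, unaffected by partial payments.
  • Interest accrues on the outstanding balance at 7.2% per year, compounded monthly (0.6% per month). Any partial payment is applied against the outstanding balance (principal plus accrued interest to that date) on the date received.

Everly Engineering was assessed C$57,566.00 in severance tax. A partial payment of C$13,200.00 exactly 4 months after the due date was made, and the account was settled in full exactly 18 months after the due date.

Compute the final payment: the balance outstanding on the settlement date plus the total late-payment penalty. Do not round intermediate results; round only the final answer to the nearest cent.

Balance at month 4: C$57,566.0000 × (1 + 0.006)^4 = C$58,960.0681…
After C$13,200.00 payment: C$58,960.0681… − C$13,200.00 = C$45,760.0681…
Balance at month 18: C$45,760.0681… × (1 + 0.006)^14 = C$49,757.4817…
Penalty: 18 × 1.25% × C$57,566.00 = C$12,952.35
Final settlement = outstanding balance + penalty = C$49,757.4817… + C$12,952.35 = C$62,709.83

C$62,709.83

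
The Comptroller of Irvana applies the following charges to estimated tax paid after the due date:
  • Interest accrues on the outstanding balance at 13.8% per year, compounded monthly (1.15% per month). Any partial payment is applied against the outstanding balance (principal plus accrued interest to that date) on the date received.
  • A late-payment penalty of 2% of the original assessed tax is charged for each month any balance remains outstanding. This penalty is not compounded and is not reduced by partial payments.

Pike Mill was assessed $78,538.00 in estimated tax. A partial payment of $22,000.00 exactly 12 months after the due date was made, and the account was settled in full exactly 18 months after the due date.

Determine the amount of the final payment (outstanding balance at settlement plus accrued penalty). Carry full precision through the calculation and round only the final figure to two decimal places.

$101,197.70

Balance at month 12: $78,538.0000 × (1 + 0.0115)^12 = $90,088.7338…
After $22,000.00 payment: $90,088.7338… − $22,000.00 = $68,088.7338…
Balance at month 18: $68,088.7338… × (1 + 0.0115)^6 = $72,924.0165…
Penalty: 18 × 2% × $78,538.00 = $28,273.68
Final settlement = outstanding balance + penalty = $72,924.0165… + $28,273.68 = $101,197.70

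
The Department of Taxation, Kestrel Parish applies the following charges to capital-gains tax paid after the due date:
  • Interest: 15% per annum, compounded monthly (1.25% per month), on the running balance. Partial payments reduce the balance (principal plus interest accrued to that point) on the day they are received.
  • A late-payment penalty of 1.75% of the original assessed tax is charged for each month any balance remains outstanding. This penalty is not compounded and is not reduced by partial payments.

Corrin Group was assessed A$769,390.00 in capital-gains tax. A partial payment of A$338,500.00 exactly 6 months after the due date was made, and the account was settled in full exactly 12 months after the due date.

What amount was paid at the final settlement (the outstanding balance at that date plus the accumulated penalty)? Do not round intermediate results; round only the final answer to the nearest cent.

Balance at month 6: A$769,390.0000 × (1 + 0.0125)^6 = A$828,927.8453…
After A$338,500.00 payment: A$828,927.8453… − A$338,500.00 = A$490,427.8453…
Balance at month 12: A$490,427.8453… × (1 + 0.0125)^6 = A$528,378.7118…
Penalty: 12 × 1.75% × A$769,390.00 = A$161,571.90
Final settlement = outstanding balance + penalty = A$528,378.7118… + A$161,571.90 = A$689,950.61

A$689,950.61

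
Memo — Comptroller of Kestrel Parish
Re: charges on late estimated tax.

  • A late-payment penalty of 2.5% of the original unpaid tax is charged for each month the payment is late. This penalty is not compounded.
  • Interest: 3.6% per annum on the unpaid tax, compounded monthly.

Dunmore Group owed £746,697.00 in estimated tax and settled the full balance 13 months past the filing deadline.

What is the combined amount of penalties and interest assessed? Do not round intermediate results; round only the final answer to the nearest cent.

£272,327.70

Late-payment penalty = 2.5% × £746,697.00 × 13 mo = £242,676.53…
Interest (3.6%/yr ÷ 12 = 0.3%/month): £746,697.00 × ((1 + 0.003)^13 − 1) = £29,651.1738…
Penalties + interest = £242,676.5250 + £29,651.1738… = £272,327.70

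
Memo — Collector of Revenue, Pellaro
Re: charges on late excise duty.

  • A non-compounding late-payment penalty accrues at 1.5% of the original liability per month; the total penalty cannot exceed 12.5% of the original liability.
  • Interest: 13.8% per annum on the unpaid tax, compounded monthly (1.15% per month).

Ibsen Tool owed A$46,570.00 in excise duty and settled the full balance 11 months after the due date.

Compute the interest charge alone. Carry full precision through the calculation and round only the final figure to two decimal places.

A$6,241.80

Interest: A$46,570.00 × ((1 + 0.0115)^11 − 1) = A$46,570.00 × 0.1340306… = A$6,241.8032…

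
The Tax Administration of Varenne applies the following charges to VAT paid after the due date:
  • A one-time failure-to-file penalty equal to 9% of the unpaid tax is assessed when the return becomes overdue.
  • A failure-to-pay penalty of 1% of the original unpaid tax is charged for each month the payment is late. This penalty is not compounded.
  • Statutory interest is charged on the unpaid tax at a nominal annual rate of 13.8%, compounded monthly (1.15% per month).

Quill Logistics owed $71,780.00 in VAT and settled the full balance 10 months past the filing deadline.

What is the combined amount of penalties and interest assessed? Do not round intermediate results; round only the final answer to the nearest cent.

$22,333.45

Failure-to-file penalty: 9% × $71,780.00 = $6,460.20
Failure-to-pay penalty: 10 × 1% × $71,780.00 = $7,178.00
Interest: $71,780.00 × ((1 + 0.0115)^10 − 1) = $71,780.00 × 0.1211375… = $8,695.2482…
Penalties + interest = $13,638.2000 + $8,695.2482… = $22,333.45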